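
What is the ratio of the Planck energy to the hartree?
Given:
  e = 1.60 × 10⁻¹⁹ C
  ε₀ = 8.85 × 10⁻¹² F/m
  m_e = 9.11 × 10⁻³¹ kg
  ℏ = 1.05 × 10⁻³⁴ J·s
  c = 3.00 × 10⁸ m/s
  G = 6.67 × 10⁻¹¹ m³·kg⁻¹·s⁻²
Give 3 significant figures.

Planck energy: E_P = √(ℏc⁵/G) = 1.96 × 10⁹ J
hartree: E_h = m_e e⁴/(4πε₀ℏ)² = 4.38 × 10⁻¹⁸ J
ratio = 1.96 × 10⁹ / 4.38 × 10⁻¹⁸ = 4.47 × 10²⁶

4.47 × 10²⁶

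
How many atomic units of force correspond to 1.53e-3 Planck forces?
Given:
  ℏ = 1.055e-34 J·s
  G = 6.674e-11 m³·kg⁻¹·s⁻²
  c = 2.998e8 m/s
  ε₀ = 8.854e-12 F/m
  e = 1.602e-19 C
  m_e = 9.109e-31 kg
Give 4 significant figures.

Planck force: F_P = c⁴/G = 1.210e44 N
atomic unit of force: F_au = E_h/a₀ = m_e²e⁶/((4πε₀)³ℏ⁴) = 8.220e-8 N
1.53e-3 × 1.210e44 / 8.220e-8 = 2.253e48

2.253e48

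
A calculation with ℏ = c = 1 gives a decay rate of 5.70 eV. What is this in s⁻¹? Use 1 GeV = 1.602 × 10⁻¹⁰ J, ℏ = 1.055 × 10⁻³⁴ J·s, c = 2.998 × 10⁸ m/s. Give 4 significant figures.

A rate is [E]/ℏ; divide by ℏ.
1 GeV → 1/ℏ × (1 GeV in J) = 1.518 × 10²⁴ s⁻¹.
Convert the energy scale: 5.70 eV = 5.70 × 10⁻⁹ GeV.
Result: 5.70 × 10⁻⁹ × 1.518 × 10²⁴ = 8.655 × 10¹⁵ s⁻¹.

8.655 × 10¹⁵ s⁻¹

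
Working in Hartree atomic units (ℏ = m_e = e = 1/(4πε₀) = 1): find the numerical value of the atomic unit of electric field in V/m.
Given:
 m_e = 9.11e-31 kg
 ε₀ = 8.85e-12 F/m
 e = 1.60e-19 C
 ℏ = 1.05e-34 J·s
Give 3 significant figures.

5.20e11 V/m

The unique combination of the constants set to 1 with dimensions of electric field is E_au = E_h/(e a₀) = m_e²e⁵/((4πε₀)³ℏ⁴).
E_h = 4.38e-18 J
a₀ = 5.26e-11 m
E_h/(e·a₀) = 5.20e11 V/m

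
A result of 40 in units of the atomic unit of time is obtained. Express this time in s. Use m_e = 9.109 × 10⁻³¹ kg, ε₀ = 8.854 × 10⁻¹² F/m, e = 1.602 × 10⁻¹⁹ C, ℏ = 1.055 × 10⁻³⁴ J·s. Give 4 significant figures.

9.692 × 10⁻¹⁶ s

One atomic unit of time: τ_au = (4πε₀)²ℏ³/(m_e e⁴) = 2.423 × 10⁻¹⁷ s.
40 × 2.423 × 10⁻¹⁷ s = 9.692 × 10⁻¹⁶ s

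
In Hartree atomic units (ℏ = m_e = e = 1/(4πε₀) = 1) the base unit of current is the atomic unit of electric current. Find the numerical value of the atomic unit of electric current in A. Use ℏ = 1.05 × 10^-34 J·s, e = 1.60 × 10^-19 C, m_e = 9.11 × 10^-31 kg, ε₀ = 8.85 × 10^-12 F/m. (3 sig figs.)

6.67 × 10^-3 A

I_au = e E_h/ℏ = m_e e⁵/((4πε₀)²ℏ³)
E_h = 4.38 × 10^-18 J
e·E_h/ℏ = 6.67 × 10^-3 A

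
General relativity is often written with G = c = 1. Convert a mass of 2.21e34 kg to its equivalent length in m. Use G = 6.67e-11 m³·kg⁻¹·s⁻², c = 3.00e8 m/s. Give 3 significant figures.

1.64e7 m

In G = c = 1 units mass has dimensions of length; the conversion factor is G/c².
2.21e34 kg × (G/c²) = 1.64e7 m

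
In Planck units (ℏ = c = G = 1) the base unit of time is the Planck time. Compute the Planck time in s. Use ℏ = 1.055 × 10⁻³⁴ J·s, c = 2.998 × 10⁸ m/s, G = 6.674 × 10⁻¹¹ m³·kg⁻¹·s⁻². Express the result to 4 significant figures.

t_P = √(ℏG/c⁵)
  = √(2.907 × 10⁻⁸⁷)
  = 5.392 × 10⁻⁴⁴ s

5.392 × 10⁻⁴⁴ s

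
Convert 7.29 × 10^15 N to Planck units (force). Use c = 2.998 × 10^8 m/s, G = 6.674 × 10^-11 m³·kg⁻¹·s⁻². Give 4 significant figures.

6.023 × 10^-29

Planck force: F_P = c⁴/G = 1.210 × 10^44 N.
7.29 × 10^15 / 1.210 × 10^44 = 6.023 × 10^-29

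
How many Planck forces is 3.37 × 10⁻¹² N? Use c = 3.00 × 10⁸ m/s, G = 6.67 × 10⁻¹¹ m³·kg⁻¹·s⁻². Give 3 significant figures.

2.78 × 10⁻⁵⁶

Planck force: F_P = c⁴/G = 1.21 × 10⁴⁴ N.
3.37 × 10⁻¹² / 1.21 × 10⁴⁴ = 2.78 × 10⁻⁵⁶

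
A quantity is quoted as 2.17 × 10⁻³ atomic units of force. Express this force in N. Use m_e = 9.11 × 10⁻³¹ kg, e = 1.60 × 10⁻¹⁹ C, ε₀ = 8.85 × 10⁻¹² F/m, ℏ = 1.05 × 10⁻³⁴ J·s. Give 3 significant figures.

1.81 × 10⁻¹⁰ N

One atomic unit of force: F_au = E_h/a₀ = m_e²e⁶/((4πε₀)³ℏ⁴) = 8.33 × 10⁻⁸ N.
2.17 × 10⁻³ × 8.33 × 10⁻⁸ N = 1.81 × 10⁻¹⁰ N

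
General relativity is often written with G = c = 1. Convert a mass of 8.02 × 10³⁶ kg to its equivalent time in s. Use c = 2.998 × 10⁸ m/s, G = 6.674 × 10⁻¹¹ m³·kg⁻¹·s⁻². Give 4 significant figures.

Mass → time via G/c³.
8.02 × 10³⁶ kg × (G/c³) = 19.86 s

19.86 s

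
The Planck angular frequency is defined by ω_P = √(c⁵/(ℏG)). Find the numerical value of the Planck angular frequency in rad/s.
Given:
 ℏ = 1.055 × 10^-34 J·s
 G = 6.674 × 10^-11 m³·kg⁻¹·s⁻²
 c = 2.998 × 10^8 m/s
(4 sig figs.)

1.855 × 10^43 rad/s

ω_P = √(c⁵/(ℏG))
  = √(3.440 × 10^86)
  = 1.855 × 10^43 rad/s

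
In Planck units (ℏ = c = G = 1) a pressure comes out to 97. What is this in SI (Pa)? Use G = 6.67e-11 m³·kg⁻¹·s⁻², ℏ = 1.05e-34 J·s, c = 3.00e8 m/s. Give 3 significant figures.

4.54e115 Pa

One Planck pressure: p_P = c⁷/(ℏG²) = 4.68e113 Pa.
97 × 4.68e113 Pa = 4.54e115 Pa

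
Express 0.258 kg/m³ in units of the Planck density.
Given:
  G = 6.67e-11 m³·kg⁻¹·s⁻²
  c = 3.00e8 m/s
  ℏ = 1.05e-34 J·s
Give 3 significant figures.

Planck density: ρ_P = c⁵/(ℏG²) = 5.20e96 kg/m³.
0.258 / 5.20e96 = 4.96e-98

4.96e-98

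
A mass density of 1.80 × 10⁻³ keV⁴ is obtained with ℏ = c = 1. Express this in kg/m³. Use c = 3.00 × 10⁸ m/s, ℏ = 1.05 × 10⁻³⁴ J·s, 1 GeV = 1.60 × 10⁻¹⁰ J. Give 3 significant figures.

Mass density is [E]/(c²[L]³) = [E]⁴/(ℏ³c⁵).
1 GeV⁴ → 1/(ℏ³c⁵) × (1 GeV in J)⁴ = 2.33 × 10²⁰ kg/m³.
Convert the energy scale: 1.80 × 10⁻³ keV⁴ = 1.80 × 10⁻²⁷ GeV⁴.
Result: 1.80 × 10⁻²⁷ × 2.33 × 10²⁰ = 4.19 × 10⁻⁷ kg/m³.

4.19 × 10⁻⁷ kg/m³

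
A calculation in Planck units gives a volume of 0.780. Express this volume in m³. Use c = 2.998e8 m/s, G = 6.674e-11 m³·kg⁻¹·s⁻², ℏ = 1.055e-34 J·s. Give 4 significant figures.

3.295e-105 m³

One Planck volume: V_P = (ℏG/c³)^(3/2) = 4.224e-105 m³.
0.780 × 4.224e-105 m³ = 3.295e-105 m³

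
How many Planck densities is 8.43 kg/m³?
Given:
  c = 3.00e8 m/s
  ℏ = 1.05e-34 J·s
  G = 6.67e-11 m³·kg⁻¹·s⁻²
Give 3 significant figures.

1.62e-96

Planck density: ρ_P = c⁵/(ℏG²) = 5.20e96 kg/m³.
8.43 / 5.20e96 = 1.62e-96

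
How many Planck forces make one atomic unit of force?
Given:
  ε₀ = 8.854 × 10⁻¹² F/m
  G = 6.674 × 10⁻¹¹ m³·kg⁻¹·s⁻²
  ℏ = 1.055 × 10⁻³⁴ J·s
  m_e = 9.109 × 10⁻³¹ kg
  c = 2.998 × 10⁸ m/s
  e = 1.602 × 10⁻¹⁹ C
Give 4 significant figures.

6.791 × 10⁻⁵²

atomic unit of force: F_au = E_h/a₀ = m_e²e⁶/((4πε₀)³ℏ⁴) = 8.220 × 10⁻⁸ N
Planck force: F_P = c⁴/G = 1.210 × 10⁴⁴ N
ratio = 8.220 × 10⁻⁸ / 1.210 × 10⁴⁴ = 6.791 × 10⁻⁵²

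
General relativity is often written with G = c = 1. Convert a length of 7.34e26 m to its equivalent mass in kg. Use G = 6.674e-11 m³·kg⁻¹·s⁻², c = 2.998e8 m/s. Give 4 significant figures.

9.885e53 kg

Length → mass via c²/G.
7.34e26 m × (c²/G) = 9.885e53 kg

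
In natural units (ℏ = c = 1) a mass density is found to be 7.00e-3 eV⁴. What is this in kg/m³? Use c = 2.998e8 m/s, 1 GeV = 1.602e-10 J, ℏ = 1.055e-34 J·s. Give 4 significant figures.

1.621e-18 kg/m³

Mass density is [E]/(c²[L]³) = [E]⁴/(ℏ³c⁵).
1 GeV⁴ → 1/(ℏ³c⁵) × (1 GeV in J)⁴ = 2.316e20 kg/m³.
Convert the energy scale: 7.00e-3 eV⁴ = 7.00e-39 GeV⁴.
Result: 7.00e-39 × 2.316e20 = 1.621e-18 kg/m³.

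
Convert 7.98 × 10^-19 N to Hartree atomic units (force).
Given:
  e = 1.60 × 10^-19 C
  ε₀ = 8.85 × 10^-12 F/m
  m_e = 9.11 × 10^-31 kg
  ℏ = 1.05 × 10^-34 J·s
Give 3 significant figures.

atomic unit of force: F_au = E_h/a₀ = m_e²e⁶/((4πε₀)³ℏ⁴) = 8.33 × 10^-8 N.
7.98 × 10^-19 / 8.33 × 10^-8 = 9.58 × 10^-12

9.58 × 10^-12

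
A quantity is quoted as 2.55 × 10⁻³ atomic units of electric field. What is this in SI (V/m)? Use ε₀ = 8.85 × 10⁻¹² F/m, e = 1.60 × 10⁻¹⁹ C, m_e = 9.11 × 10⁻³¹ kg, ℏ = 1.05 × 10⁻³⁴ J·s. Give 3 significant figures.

1.33 × 10⁹ V/m

One atomic unit of electric field: E_au = E_h/(e a₀) = m_e²e⁵/((4πε₀)³ℏ⁴) = 5.20 × 10¹¹ V/m.
2.55 × 10⁻³ × 5.20 × 10¹¹ V/m = 1.33 × 10⁹ V/m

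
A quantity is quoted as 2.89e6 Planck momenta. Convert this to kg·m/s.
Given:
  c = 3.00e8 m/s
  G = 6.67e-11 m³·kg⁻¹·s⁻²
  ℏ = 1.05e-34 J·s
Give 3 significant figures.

One Planck momentum: p_P = √(ℏc³/G) = 6.52 kg·m/s.
2.89e6 × 6.52 kg·m/s = 1.88e7 kg·m/s

1.88e7 kg·m/s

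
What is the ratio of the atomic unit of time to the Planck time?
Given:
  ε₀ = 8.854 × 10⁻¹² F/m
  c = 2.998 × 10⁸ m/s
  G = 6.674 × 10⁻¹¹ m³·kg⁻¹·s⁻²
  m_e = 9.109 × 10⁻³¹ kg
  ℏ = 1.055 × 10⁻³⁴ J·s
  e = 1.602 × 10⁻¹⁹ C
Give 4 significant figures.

4.494 × 10²⁶

atomic unit of time: τ_au = (4πε₀)²ℏ³/(m_e e⁴) = 2.423 × 10⁻¹⁷ s
Planck time: t_P = √(ℏG/c⁵) = 5.392 × 10⁻⁴⁴ s
ratio = 2.423 × 10⁻¹⁷ / 5.392 × 10⁻⁴⁴ = 4.494 × 10²⁶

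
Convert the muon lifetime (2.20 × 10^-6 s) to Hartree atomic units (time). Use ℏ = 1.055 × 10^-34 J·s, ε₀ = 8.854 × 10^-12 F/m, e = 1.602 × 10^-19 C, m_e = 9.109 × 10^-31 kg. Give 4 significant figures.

atomic unit of time: τ_au = (4πε₀)²ℏ³/(m_e e⁴) = 2.423 × 10^-17 s.
2.20 × 10^-6 / 2.423 × 10^-17 = 9.080 × 10^10

9.080 × 10^10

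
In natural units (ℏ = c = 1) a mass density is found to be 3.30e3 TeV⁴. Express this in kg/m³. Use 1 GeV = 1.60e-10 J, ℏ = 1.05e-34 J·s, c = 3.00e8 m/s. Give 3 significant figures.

7.69e35 kg/m³

Mass density is [E]/(c²[L]³) = [E]⁴/(ℏ³c⁵).
1 GeV⁴ → 1/(ℏ³c⁵) × (1 GeV in J)⁴ = 2.33e20 kg/m³.
Convert the energy scale: 3.30e3 TeV⁴ = 3.30e15 GeV⁴.
Result: 3.30e15 × 2.33e20 = 7.69e35 kg/m³.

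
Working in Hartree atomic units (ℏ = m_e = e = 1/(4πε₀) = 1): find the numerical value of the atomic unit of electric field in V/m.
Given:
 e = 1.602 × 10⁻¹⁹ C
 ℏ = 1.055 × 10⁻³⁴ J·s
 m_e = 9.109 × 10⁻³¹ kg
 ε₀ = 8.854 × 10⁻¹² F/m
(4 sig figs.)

The unique combination of the constants set to 1 with dimensions of electric field is E_au = E_h/(e a₀) = m_e²e⁵/((4πε₀)³ℏ⁴).
E_h = 4.354 × 10⁻¹⁸ J
a₀ = 5.297 × 10⁻¹¹ m
E_h/(e·a₀) = 5.131 × 10¹¹ V/m

5.131 × 10¹¹ V/m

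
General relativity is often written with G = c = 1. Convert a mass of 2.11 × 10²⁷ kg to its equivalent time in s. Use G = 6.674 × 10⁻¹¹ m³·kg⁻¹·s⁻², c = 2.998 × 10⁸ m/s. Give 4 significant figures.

Mass → time via G/c³.
2.11 × 10²⁷ kg × (G/c³) = 5.226 × 10⁻⁹ s

5.226 × 10⁻⁹ s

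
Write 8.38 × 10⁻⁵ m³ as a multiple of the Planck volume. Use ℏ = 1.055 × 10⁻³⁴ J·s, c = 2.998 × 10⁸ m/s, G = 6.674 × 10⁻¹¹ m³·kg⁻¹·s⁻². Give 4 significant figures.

1.984 × 10¹⁰⁰

Planck volume: V_P = (ℏG/c³)^(3/2) = 4.224 × 10⁻¹⁰⁵ m³.
8.38 × 10⁻⁵ / 4.224 × 10⁻¹⁰⁵ = 1.984 × 10¹⁰⁰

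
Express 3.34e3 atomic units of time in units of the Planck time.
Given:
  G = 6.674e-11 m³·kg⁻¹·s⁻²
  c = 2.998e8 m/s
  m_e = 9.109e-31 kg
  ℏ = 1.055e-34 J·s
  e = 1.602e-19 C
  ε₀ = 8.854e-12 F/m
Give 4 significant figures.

1.501e30

atomic unit of time: τ_au = (4πε₀)²ℏ³/(m_e e⁴) = 2.423e-17 s
Planck time: t_P = √(ℏG/c⁵) = 5.392e-44 s
3.34e3 × 2.423e-17 / 5.392e-44 = 1.501e30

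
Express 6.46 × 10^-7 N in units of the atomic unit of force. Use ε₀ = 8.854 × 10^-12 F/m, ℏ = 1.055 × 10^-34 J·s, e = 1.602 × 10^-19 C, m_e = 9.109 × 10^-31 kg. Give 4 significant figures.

atomic unit of force: F_au = E_h/a₀ = m_e²e⁶/((4πε₀)³ℏ⁴) = 8.220 × 10^-8 N.
6.46 × 10^-7 / 8.220 × 10^-8 = 7.859

7.859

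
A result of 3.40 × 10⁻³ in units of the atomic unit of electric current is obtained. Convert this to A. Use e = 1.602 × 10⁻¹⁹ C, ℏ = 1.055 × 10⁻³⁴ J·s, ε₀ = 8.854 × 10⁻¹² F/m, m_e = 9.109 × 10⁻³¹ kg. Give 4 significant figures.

2.248 × 10⁻⁵ A

One atomic unit of electric current: I_au = e E_h/ℏ = m_e e⁵/((4πε₀)²ℏ³) = 6.612 × 10⁻³ A.
3.40 × 10⁻³ × 6.612 × 10⁻³ A = 2.248 × 10⁻⁵ A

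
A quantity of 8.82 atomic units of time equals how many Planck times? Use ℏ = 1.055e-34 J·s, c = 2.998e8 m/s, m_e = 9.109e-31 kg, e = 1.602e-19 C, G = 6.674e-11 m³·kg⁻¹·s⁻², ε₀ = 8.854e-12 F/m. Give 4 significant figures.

3.963e27

atomic unit of time: τ_au = (4πε₀)²ℏ³/(m_e e⁴) = 2.423e-17 s
Planck time: t_P = √(ℏG/c⁵) = 5.392e-44 s
8.82 × 2.423e-17 / 5.392e-44 = 3.963e27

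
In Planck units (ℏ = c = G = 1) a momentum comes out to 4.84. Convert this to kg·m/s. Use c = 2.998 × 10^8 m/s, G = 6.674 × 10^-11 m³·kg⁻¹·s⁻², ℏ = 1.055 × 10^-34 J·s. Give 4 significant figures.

One Planck momentum: p_P = √(ℏc³/G) = 6.527 kg·m/s.
4.84 × 6.527 kg·m/s = 31.59 kg·m/s

31.59 kg·m/s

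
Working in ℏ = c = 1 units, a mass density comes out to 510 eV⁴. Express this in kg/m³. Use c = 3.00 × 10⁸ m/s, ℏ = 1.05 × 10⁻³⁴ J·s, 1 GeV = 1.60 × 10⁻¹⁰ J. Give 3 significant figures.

Mass density is [E]/(c²[L]³) = [E]⁴/(ℏ³c⁵).
1 GeV⁴ → 1/(ℏ³c⁵) × (1 GeV in J)⁴ = 2.33 × 10²⁰ kg/m³.
Convert the energy scale: 510 eV⁴ = 5.10 × 10⁻³⁴ GeV⁴.
Result: 5.10 × 10⁻³⁴ × 2.33 × 10²⁰ = 1.19 × 10⁻¹³ kg/m³.

1.19 × 10⁻¹³ kg/m³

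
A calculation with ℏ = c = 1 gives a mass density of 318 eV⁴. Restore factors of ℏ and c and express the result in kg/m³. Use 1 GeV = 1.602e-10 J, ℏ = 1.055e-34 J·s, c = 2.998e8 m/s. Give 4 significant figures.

Mass density is [E]/(c²[L]³) = [E]⁴/(ℏ³c⁵).
1 GeV⁴ → 1/(ℏ³c⁵) × (1 GeV in J)⁴ = 2.316e20 kg/m³.
Convert the energy scale: 318 eV⁴ = 3.18e-34 GeV⁴.
Result: 3.18e-34 × 2.316e20 = 7.365e-14 kg/m³.

7.365e-14 kg/m³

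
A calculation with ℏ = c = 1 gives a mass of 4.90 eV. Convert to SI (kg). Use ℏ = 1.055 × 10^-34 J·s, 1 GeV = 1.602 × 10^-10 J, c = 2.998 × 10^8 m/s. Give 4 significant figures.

8.734 × 10^-36 kg

Mass is [E]/c²; divide by c².
1 GeV → 1/c² × (1 GeV in J) = 1.782 × 10^-27 kg.
Convert the energy scale: 4.90 eV = 4.90 × 10^-9 GeV.
Result: 4.90 × 10^-9 × 1.782 × 10^-27 = 8.734 × 10^-36 kg.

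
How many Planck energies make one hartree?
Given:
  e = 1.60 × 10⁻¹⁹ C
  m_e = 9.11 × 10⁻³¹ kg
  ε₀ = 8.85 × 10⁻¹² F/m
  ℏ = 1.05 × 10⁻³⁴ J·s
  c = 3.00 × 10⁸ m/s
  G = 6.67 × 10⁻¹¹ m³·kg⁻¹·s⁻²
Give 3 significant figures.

2.24 × 10⁻²⁷

hartree: E_h = m_e e⁴/(4πε₀ℏ)² = 4.38 × 10⁻¹⁸ J
Planck energy: E_P = √(ℏc⁵/G) = 1.96 × 10⁹ J
ratio = 4.38 × 10⁻¹⁸ / 1.96 × 10⁹ = 2.24 × 10⁻²⁷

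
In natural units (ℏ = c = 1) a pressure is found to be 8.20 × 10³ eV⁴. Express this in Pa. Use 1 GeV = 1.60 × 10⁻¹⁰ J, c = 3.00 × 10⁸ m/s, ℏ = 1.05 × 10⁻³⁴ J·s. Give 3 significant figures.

Pressure is [E]/[L]³ = [E]⁴/(ℏc)³.
1 GeV⁴ → 1/(ℏc)³ × (1 GeV in J)⁴ = 2.10 × 10³⁷ Pa.
Convert the energy scale: 8.20 × 10³ eV⁴ = 8.20 × 10⁻³³ GeV⁴.
Result: 8.20 × 10⁻³³ × 2.10 × 10³⁷ = 1.72 × 10⁵ Pa.

1.72 × 10⁵ Pa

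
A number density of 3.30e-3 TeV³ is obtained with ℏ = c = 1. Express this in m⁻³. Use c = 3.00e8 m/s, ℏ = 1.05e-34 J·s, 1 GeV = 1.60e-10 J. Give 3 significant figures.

4.32e53 m⁻³

Number density is [L]⁻³ = [E]³/(ℏc)³.
1 GeV³ → 1/(ℏc)³ × (1 GeV in J)³ = 1.31e47 m⁻³.
Convert the energy scale: 3.30e-3 TeV³ = 3.30e6 GeV³.
Result: 3.30e6 × 1.31e47 = 4.32e53 m⁻³.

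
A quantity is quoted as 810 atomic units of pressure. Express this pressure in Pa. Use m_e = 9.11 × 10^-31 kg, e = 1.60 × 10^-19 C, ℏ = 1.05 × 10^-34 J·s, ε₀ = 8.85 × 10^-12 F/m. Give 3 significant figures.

One atomic unit of pressure: P_au = E_h/a₀³ = m_e⁴e¹⁰/((4πε₀)⁵ℏ⁸) = 3.01 × 10^13 Pa.
810 × 3.01 × 10^13 Pa = 2.44 × 10^16 Pa

2.44 × 10^16 Pa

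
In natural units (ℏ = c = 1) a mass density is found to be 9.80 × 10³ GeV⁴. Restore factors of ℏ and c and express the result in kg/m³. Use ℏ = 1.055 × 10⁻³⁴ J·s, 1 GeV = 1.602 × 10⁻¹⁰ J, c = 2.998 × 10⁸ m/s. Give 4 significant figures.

Mass density is [E]/(c²[L]³) = [E]⁴/(ℏ³c⁵).
1 GeV⁴ → 1/(ℏ³c⁵) × (1 GeV in J)⁴ = 2.316 × 10²⁰ kg/m³.
Result: 9.80 × 10³ × 2.316 × 10²⁰ = 2.270 × 10²⁴ kg/m³.

2.270 × 10²⁴ kg/m³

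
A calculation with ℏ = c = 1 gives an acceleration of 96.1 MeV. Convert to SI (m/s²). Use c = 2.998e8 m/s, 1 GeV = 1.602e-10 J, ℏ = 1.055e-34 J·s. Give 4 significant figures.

Acceleration is [L]/[T]² = c·[E]/ℏ.
1 GeV → c/ℏ × (1 GeV in J) = 4.552e32 m/s².
Convert the energy scale: 96.1 MeV = 0.0961 GeV.
Result: 0.0961 × 4.552e32 = 4.375e31 m/s².

4.375e31 m/s²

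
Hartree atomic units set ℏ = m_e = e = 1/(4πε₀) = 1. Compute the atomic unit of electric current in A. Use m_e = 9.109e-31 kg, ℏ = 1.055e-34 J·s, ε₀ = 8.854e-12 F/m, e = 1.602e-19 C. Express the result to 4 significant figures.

From ℏ = m_e = e = 1/(4πε₀) = 1 the current scale is I_au = e E_h/ℏ = m_e e⁵/((4πε₀)²ℏ³).
E_h = 4.354e-18 J
e·E_h/ℏ = 6.612e-3 A

6.612e-3 A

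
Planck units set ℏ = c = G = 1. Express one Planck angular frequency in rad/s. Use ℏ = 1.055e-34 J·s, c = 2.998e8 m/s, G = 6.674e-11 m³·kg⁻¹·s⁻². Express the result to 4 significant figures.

From ℏ = c = G = 1 the angular frequency scale is ω_P = √(c⁵/(ℏG)).
  = √(3.440e86)
  = 1.855e43 rad/s

1.855e43 rad/s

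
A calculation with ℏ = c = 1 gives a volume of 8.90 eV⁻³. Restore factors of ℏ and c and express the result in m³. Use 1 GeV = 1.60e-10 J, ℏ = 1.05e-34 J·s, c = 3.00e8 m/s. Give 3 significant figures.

6.79e-20 m³

Volume is [L]³ = [E]⁻³·(ℏc)³.
1 GeV⁻³ → (ℏc)³ × (1 GeV in J)⁻³ = 7.63e-48 m³.
Convert the energy scale: 8.90 eV⁻³ = 8.90e27 GeV⁻³.
Result: 8.90e27 × 7.63e-48 = 6.79e-20 m³.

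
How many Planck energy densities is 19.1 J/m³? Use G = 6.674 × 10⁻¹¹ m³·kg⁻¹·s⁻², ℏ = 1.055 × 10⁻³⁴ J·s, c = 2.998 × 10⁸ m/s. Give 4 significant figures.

4.123 × 10⁻¹¹³

Planck energy density: u_P = c⁷/(ℏG²) = 4.632 × 10¹¹³ J/m³.
19.1 / 4.632 × 10¹¹³ = 4.123 × 10⁻¹¹³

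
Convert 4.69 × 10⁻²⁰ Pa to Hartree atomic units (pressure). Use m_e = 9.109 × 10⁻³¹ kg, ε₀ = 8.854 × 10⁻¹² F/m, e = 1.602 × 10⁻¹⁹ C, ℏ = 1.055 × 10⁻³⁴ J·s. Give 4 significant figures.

atomic unit of pressure: P_au = E_h/a₀³ = m_e⁴e¹⁰/((4πε₀)⁵ℏ⁸) = 2.929 × 10¹³ Pa.
4.69 × 10⁻²⁰ / 2.929 × 10¹³ = 1.601 × 10⁻³³

1.601 × 10⁻³³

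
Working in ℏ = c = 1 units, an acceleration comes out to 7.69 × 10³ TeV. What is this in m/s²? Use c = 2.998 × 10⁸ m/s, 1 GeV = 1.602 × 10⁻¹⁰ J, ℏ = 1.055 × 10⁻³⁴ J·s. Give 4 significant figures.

3.501 × 10³⁹ m/s²

Acceleration is [L]/[T]² = c·[E]/ℏ.
1 GeV → c/ℏ × (1 GeV in J) = 4.552 × 10³² m/s².
Convert the energy scale: 7.69 × 10³ TeV = 7.69 × 10⁶ GeV.
Result: 7.69 × 10⁶ × 4.552 × 10³² = 3.501 × 10³⁹ m/s².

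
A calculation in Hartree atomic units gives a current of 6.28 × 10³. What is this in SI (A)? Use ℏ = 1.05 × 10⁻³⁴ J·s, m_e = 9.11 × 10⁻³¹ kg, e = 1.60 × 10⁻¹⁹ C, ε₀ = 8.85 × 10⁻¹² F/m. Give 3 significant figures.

41.9 A

One atomic unit of electric current: I_au = e E_h/ℏ = m_e e⁵/((4πε₀)²ℏ³) = 6.67 × 10⁻³ A.
6.28 × 10³ × 6.67 × 10⁻³ A = 41.9 A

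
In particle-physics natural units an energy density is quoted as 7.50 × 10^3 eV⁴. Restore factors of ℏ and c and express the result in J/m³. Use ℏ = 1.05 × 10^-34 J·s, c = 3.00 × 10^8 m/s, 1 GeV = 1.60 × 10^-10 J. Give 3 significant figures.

[E]/[L]³ = [E]⁴/(ℏc)³; restore (ℏc)⁻³.
1 GeV⁴ → 1/(ℏc)³ × (1 GeV in J)⁴ = 2.10 × 10^37 J/m³.
Convert the energy scale: 7.50 × 10^3 eV⁴ = 7.50 × 10^-33 GeV⁴.
Result: 7.50 × 10^-33 × 2.10 × 10^37 = 1.57 × 10^5 J/m³.

1.57 × 10^5 J/m³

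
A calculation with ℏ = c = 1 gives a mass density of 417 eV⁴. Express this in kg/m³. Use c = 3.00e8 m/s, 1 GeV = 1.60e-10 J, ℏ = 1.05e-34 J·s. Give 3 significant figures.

Mass density is [E]/(c²[L]³) = [E]⁴/(ℏ³c⁵).
1 GeV⁴ → 1/(ℏ³c⁵) × (1 GeV in J)⁴ = 2.33e20 kg/m³.
Convert the energy scale: 417 eV⁴ = 4.17e-34 GeV⁴.
Result: 4.17e-34 × 2.33e20 = 9.71e-14 kg/m³.

9.71e-14 kg/m³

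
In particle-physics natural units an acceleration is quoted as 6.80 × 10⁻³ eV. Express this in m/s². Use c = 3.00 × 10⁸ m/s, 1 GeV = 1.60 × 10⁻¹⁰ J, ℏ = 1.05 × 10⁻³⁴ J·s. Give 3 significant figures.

Acceleration is [L]/[T]² = c·[E]/ℏ.
1 GeV → c/ℏ × (1 GeV in J) = 4.57 × 10³² m/s².
Convert the energy scale: 6.80 × 10⁻³ eV = 6.80 × 10⁻¹² GeV.
Result: 6.80 × 10⁻¹² × 4.57 × 10³² = 3.11 × 10²¹ m/s².

3.11 × 10²¹ m/s²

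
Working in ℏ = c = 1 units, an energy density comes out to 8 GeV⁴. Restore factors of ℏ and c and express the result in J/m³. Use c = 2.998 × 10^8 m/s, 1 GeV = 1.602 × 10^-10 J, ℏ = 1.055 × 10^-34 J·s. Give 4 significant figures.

[E]/[L]³ = [E]⁴/(ℏc)³; restore (ℏc)⁻³.
1 GeV⁴ → 1/(ℏc)³ × (1 GeV in J)⁴ = 2.082 × 10^37 J/m³.
Result: 8 × 2.082 × 10^37 = 1.665 × 10^38 J/m³.

1.665 × 10^38 J/m³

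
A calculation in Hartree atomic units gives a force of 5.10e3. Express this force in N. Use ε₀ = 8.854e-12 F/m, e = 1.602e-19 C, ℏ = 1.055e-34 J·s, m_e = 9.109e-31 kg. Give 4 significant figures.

4.192e-4 N

One atomic unit of force: F_au = E_h/a₀ = m_e²e⁶/((4πε₀)³ℏ⁴) = 8.220e-8 N.
5.10e3 × 8.220e-8 N = 4.192e-4 N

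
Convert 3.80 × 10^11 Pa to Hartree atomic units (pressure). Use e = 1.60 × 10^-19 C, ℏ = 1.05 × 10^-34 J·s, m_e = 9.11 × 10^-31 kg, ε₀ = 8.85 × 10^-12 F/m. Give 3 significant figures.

0.0126

atomic unit of pressure: P_au = E_h/a₀³ = m_e⁴e¹⁰/((4πε₀)⁵ℏ⁸) = 3.01 × 10^13 Pa.
3.80 × 10^11 / 3.01 × 10^13 = 0.0126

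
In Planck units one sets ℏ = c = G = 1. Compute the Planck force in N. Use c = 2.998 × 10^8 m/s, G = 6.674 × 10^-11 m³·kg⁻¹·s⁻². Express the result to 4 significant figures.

F_P = c⁴/G
  = 8.078 × 10^33 / 6.674 × 10^-11
  = 1.210 × 10^44 N

1.210 × 10^44 N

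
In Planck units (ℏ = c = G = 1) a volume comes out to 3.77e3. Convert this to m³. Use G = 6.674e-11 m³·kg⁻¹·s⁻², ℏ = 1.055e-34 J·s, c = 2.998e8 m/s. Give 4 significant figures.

1.592e-101 m³

One Planck volume: V_P = (ℏG/c³)^(3/2) = 4.224e-105 m³.
3.77e3 × 4.224e-105 m³ = 1.592e-101 m³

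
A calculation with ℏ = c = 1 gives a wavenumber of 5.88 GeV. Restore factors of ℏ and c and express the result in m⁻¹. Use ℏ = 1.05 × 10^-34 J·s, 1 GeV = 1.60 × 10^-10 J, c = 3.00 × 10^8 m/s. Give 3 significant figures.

Inverse length is [E]/(ℏc).
1 GeV → 1/(ℏc) × (1 GeV in J) = 5.08 × 10^15 m⁻¹.
Result: 5.88 × 5.08 × 10^15 = 2.99 × 10^16 m⁻¹.

2.99 × 10^16 m⁻¹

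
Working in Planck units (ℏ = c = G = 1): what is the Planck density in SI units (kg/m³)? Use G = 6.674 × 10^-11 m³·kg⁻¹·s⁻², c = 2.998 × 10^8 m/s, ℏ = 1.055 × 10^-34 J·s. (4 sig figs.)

5.154 × 10^96 kg/m³

Dimensional analysis gives ρ_P = c⁵/(ℏG²).
  = 2.422 × 10^42 / 4.699 × 10^-55
  = 5.154 × 10^96 kg/m³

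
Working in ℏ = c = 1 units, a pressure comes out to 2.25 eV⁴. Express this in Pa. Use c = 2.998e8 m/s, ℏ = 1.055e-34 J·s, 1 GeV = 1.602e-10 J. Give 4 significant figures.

Pressure is [E]/[L]³ = [E]⁴/(ℏc)³.
1 GeV⁴ → 1/(ℏc)³ × (1 GeV in J)⁴ = 2.082e37 Pa.
Convert the energy scale: 2.25 eV⁴ = 2.25e-36 GeV⁴.
Result: 2.25e-36 × 2.082e37 = 46.84 Pa.

46.84 Pa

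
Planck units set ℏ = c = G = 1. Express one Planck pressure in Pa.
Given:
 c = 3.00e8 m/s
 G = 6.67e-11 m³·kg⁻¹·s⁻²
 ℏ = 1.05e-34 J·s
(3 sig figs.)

4.68e113 Pa

The unique combination of the constants set to 1 with dimensions of pressure is p_P = c⁷/(ℏG²).
  = 2.19e59 / 4.67e-55
  = 4.68e113 Pa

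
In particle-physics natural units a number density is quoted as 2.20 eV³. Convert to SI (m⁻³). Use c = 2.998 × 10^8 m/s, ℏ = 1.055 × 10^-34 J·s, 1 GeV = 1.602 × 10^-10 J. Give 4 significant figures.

Number density is [L]⁻³ = [E]³/(ℏc)³.
1 GeV³ → 1/(ℏc)³ × (1 GeV in J)³ = 1.299 × 10^47 m⁻³.
Convert the energy scale: 2.20 eV³ = 2.20 × 10^-27 GeV³.
Result: 2.20 × 10^-27 × 1.299 × 10^47 = 2.859 × 10^20 m⁻³.

2.859 × 10^20 m⁻³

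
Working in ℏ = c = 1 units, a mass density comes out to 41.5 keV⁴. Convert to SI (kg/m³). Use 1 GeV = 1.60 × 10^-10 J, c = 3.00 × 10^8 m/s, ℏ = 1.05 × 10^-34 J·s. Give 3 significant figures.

Mass density is [E]/(c²[L]³) = [E]⁴/(ℏ³c⁵).
1 GeV⁴ → 1/(ℏ³c⁵) × (1 GeV in J)⁴ = 2.33 × 10^20 kg/m³.
Convert the energy scale: 41.5 keV⁴ = 4.15 × 10^-23 GeV⁴.
Result: 4.15 × 10^-23 × 2.33 × 10^20 = 9.67 × 10^-3 kg/m³.

9.67 × 10^-3 kg/m³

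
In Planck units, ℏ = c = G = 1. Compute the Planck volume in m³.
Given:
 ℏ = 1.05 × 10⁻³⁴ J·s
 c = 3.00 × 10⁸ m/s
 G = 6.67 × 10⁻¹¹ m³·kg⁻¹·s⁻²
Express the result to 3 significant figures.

4.18 × 10⁻¹⁰⁵ m³

Dimensional analysis gives V_P = (ℏG/c³)^(3/2).
  = √(1.75 × 10⁻²⁰⁹)
  = 4.18 × 10⁻¹⁰⁵ m³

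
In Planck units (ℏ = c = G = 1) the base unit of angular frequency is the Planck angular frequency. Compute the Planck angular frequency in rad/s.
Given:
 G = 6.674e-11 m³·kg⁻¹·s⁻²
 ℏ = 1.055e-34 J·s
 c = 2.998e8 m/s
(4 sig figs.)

ω_P = √(c⁵/(ℏG))
  = √(3.440e86)
  = 1.855e43 rad/s

1.855e43 rad/s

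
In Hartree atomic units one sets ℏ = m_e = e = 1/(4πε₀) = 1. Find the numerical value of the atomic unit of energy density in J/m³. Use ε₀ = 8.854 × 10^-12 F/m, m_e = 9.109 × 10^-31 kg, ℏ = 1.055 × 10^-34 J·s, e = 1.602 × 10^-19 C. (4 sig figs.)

u_au = E_h/a₀³ = m_e⁴e¹⁰/((4πε₀)⁵ℏ⁸)
E_h = 4.354 × 10^-18 J
a₀ = 5.297 × 10^-11 m
E_h/a₀³ = 2.929 × 10^13 J/m³

2.929 × 10^13 J/m³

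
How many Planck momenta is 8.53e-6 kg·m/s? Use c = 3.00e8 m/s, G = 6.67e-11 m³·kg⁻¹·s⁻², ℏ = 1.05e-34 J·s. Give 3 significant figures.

Planck momentum: p_P = √(ℏc³/G) = 6.52 kg·m/s.
8.53e-6 / 6.52 = 1.31e-6

1.31e-6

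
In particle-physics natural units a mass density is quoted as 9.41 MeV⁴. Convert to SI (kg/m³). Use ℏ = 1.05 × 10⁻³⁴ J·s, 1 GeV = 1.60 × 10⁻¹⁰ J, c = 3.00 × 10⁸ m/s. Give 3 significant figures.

2.19 × 10⁹ kg/m³

Mass density is [E]/(c²[L]³) = [E]⁴/(ℏ³c⁵).
1 GeV⁴ → 1/(ℏ³c⁵) × (1 GeV in J)⁴ = 2.33 × 10²⁰ kg/m³.
Convert the energy scale: 9.41 MeV⁴ = 9.41 × 10⁻¹² GeV⁴.
Result: 9.41 × 10⁻¹² × 2.33 × 10²⁰ = 2.19 × 10⁹ kg/m³.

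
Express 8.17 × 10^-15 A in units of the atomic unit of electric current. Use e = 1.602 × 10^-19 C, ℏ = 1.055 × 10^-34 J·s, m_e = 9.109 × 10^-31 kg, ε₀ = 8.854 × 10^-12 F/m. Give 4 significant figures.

1.236 × 10^-12

atomic unit of electric current: I_au = e E_h/ℏ = m_e e⁵/((4πε₀)²ℏ³) = 6.612 × 10^-3 A.
8.17 × 10^-15 / 6.612 × 10^-3 = 1.236 × 10^-12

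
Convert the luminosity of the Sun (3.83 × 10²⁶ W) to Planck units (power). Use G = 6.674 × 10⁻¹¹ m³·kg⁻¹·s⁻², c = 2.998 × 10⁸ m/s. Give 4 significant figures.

1.055 × 10⁻²⁶

Planck power: P_P = c⁵/G = 3.629 × 10⁵² W.
3.83 × 10²⁶ / 3.629 × 10⁵² = 1.055 × 10⁻²⁶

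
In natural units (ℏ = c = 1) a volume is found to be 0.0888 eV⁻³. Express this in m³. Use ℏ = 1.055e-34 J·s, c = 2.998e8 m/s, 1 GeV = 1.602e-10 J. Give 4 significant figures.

Volume is [L]³ = [E]⁻³·(ℏc)³.
1 GeV⁻³ → (ℏc)³ × (1 GeV in J)⁻³ = 7.696e-48 m³.
Convert the energy scale: 0.0888 eV⁻³ = 8.88e25 GeV⁻³.
Result: 8.88e25 × 7.696e-48 = 6.834e-22 m³.

6.834e-22 m³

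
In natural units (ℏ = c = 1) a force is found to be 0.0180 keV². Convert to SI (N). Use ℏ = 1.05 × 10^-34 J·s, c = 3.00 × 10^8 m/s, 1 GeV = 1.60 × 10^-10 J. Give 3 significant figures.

1.46 × 10^-8 N

Force is [E]/[L] = [E]²/(ℏc); restore (ℏc)⁻¹.
1 GeV² → 1/(ℏc) × (1 GeV in J)² = 8.13 × 10^5 N.
Convert the energy scale: 0.0180 keV² = 1.80 × 10^-14 GeV².
Result: 1.80 × 10^-14 × 8.13 × 10^5 = 1.46 × 10^-8 N.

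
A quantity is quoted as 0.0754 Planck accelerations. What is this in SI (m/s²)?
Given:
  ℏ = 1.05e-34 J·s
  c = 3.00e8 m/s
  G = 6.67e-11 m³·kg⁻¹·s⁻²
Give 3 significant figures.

One Planck acceleration: a_P = √(c⁷/(ℏG)) = 5.59e51 m/s².
0.0754 × 5.59e51 m/s² = 4.21e50 m/s²

4.21e50 m/s²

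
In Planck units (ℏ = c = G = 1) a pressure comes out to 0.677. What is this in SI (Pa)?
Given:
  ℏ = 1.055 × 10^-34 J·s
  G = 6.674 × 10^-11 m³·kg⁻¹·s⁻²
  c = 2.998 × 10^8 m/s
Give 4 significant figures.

One Planck pressure: p_P = c⁷/(ℏG²) = 4.632 × 10^113 Pa.
0.677 × 4.632 × 10^113 Pa = 3.136 × 10^113 Pa

3.136 × 10^113 Pa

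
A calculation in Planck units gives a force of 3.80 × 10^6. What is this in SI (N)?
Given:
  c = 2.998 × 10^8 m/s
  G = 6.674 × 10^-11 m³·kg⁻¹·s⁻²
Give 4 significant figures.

4.600 × 10^50 N

One Planck force: F_P = c⁴/G = 1.210 × 10^44 N.
3.80 × 10^6 × 1.210 × 10^44 N = 4.600 × 10^50 N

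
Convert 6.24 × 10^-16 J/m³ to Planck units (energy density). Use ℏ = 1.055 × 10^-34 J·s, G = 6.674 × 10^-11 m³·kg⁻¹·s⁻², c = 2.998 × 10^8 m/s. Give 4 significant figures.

1.347 × 10^-129

Planck energy density: u_P = c⁷/(ℏG²) = 4.632 × 10^113 J/m³.
6.24 × 10^-16 / 4.632 × 10^113 = 1.347 × 10^-129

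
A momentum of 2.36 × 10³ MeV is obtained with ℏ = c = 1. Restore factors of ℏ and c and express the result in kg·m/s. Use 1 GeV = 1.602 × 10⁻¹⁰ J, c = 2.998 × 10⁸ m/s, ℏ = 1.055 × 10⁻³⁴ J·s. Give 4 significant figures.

Momentum is [E]/c; divide by c.
1 GeV → 1/c × (1 GeV in J) = 5.344 × 10⁻¹⁹ kg·m/s.
Convert the energy scale: 2.36 × 10³ MeV = 2.36 GeV.
Result: 2.36 × 5.344 × 10⁻¹⁹ = 1.261 × 10⁻¹⁸ kg·m/s.

1.261 × 10⁻¹⁸ kg·m/s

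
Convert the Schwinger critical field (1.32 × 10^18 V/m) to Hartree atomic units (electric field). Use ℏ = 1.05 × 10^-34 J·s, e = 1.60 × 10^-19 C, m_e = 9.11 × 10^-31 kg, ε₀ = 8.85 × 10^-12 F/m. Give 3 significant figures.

2.54 × 10^6

atomic unit of electric field: E_au = E_h/(e a₀) = m_e²e⁵/((4πε₀)³ℏ⁴) = 5.20 × 10^11 V/m.
1.32 × 10^18 / 5.20 × 10^11 = 2.54 × 10^6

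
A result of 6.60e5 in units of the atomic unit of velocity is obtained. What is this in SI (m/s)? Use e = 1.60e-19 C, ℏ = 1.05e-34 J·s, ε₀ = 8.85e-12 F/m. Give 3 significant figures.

1.45e12 m/s

One atomic unit of velocity: v_au = e²/(4πε₀ℏ) = 2.19e6 m/s.
6.60e5 × 2.19e6 m/s = 1.45e12 m/s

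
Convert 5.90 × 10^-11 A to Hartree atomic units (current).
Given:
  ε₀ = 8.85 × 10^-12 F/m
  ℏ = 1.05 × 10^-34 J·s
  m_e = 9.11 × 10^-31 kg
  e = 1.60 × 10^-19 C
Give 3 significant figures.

atomic unit of electric current: I_au = e E_h/ℏ = m_e e⁵/((4πε₀)²ℏ³) = 6.67 × 10^-3 A.
5.90 × 10^-11 / 6.67 × 10^-3 = 8.84 × 10^-9

8.84 × 10^-9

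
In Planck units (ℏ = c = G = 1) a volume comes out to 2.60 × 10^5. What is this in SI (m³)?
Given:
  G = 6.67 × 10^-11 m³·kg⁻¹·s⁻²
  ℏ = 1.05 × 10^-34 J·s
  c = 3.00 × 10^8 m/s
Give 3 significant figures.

One Planck volume: V_P = (ℏG/c³)^(3/2) = 4.18 × 10^-105 m³.
2.60 × 10^5 × 4.18 × 10^-105 m³ = 1.09 × 10^-99 m³

1.09 × 10^-99 m³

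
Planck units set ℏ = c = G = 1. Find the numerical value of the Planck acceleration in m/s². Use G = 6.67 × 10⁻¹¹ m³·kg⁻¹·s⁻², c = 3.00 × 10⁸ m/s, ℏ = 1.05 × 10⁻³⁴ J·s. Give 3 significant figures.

5.59 × 10⁵¹ m/s²

Dimensional analysis gives a_P = √(c⁷/(ℏG)).
  = √(3.12 × 10¹⁰³)
  = 5.59 × 10⁵¹ m/s²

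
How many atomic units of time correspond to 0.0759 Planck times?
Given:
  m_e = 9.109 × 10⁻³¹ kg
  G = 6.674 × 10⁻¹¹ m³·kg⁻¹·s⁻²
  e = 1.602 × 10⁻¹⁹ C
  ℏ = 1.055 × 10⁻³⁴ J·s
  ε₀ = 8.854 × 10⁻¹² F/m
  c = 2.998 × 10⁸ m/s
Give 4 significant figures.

Planck time: t_P = √(ℏG/c⁵) = 5.392 × 10⁻⁴⁴ s
atomic unit of time: τ_au = (4πε₀)²ℏ³/(m_e e⁴) = 2.423 × 10⁻¹⁷ s
0.0759 × 5.392 × 10⁻⁴⁴ / 2.423 × 10⁻¹⁷ = 1.689 × 10⁻²⁸

1.689 × 10⁻²⁸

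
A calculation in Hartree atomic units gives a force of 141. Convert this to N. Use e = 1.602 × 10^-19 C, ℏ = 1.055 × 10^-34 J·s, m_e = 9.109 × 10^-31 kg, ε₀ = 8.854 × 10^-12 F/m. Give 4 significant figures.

One atomic unit of force: F_au = E_h/a₀ = m_e²e⁶/((4πε₀)³ℏ⁴) = 8.220 × 10^-8 N.
141 × 8.220 × 10^-8 N = 1.159 × 10^-5 N

1.159 × 10^-5 N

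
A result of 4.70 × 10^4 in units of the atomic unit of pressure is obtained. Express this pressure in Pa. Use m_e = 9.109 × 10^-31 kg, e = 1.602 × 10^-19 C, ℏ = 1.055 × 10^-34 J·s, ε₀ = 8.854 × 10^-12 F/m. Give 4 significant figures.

One atomic unit of pressure: P_au = E_h/a₀³ = m_e⁴e¹⁰/((4πε₀)⁵ℏ⁸) = 2.929 × 10^13 Pa.
4.70 × 10^4 × 2.929 × 10^13 Pa = 1.377 × 10^18 Pa

1.377 × 10^18 Pa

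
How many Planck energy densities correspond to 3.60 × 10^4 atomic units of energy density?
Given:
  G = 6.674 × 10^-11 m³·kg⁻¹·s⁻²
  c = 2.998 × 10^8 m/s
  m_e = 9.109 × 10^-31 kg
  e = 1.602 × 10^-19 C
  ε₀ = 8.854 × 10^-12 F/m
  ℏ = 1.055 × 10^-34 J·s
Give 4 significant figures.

atomic unit of energy density: u_au = E_h/a₀³ = m_e⁴e¹⁰/((4πε₀)⁵ℏ⁸) = 2.929 × 10^13 J/m³
Planck energy density: u_P = c⁷/(ℏG²) = 4.632 × 10^113 J/m³
3.60 × 10^4 × 2.929 × 10^13 / 4.632 × 10^113 = 2.276 × 10^-96

2.276 × 10^-96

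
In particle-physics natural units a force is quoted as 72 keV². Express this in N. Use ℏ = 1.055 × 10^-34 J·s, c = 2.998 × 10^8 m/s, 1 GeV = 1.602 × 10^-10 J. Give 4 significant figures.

5.842 × 10^-5 N

Force is [E]/[L] = [E]²/(ℏc); restore (ℏc)⁻¹.
1 GeV² → 1/(ℏc) × (1 GeV in J)² = 8.114 × 10^5 N.
Convert the energy scale: 72 keV² = 7.20 × 10^-11 GeV².
Result: 7.20 × 10^-11 × 8.114 × 10^5 = 5.842 × 10^-5 N.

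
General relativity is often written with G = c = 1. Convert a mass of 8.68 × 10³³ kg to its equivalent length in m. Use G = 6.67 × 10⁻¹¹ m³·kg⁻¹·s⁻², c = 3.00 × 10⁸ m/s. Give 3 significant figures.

In G = c = 1 units mass has dimensions of length; the conversion factor is G/c².
8.68 × 10³³ kg × (G/c²) = 6.43 × 10⁶ m

6.43 × 10⁶ m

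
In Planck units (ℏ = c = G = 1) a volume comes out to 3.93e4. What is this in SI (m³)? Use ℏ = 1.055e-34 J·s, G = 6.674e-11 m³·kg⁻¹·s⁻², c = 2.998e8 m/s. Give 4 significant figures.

One Planck volume: V_P = (ℏG/c³)^(3/2) = 4.224e-105 m³.
3.93e4 × 4.224e-105 m³ = 1.660e-100 m³

1.660e-100 m³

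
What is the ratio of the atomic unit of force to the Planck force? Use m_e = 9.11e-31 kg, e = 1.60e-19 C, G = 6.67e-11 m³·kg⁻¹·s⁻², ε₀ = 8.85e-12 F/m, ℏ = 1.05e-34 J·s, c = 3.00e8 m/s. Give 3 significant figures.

atomic unit of force: F_au = E_h/a₀ = m_e²e⁶/((4πε₀)³ℏ⁴) = 8.33e-8 N
Planck force: F_P = c⁴/G = 1.21e44 N
ratio = 8.33e-8 / 1.21e44 = 6.86e-52

6.86e-52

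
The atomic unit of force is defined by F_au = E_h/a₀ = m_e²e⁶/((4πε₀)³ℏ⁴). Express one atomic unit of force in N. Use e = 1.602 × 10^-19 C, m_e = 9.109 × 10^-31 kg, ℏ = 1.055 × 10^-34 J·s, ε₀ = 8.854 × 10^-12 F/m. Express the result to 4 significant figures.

8.220 × 10^-8 N

F_au = E_h/a₀ = m_e²e⁶/((4πε₀)³ℏ⁴)
E_h = 4.354 × 10^-18 J
a₀ = 5.297 × 10^-11 m
E_h/a₀ = 8.220 × 10^-8 N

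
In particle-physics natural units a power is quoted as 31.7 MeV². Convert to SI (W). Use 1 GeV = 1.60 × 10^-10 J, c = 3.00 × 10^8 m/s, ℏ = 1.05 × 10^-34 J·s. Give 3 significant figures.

Power is [E]/[T] = [E]²/ℏ.
1 GeV² → 1/ℏ × (1 GeV in J)² = 2.44 × 10^14 W.
Convert the energy scale: 31.7 MeV² = 3.17 × 10^-5 GeV².
Result: 3.17 × 10^-5 × 2.44 × 10^14 = 7.73 × 10^9 W.

7.73 × 10^9 W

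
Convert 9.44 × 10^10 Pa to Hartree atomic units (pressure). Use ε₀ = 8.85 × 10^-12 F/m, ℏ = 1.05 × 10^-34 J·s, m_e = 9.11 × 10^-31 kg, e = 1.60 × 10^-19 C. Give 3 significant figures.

3.13 × 10^-3

atomic unit of pressure: P_au = E_h/a₀³ = m_e⁴e¹⁰/((4πε₀)⁵ℏ⁸) = 3.01 × 10^13 Pa.
9.44 × 10^10 / 3.01 × 10^13 = 3.13 × 10^-3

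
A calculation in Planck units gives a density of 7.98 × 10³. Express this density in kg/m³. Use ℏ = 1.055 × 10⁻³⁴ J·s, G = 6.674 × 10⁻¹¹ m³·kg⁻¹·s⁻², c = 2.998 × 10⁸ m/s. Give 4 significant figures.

4.113 × 10¹⁰⁰ kg/m³

One Planck density: ρ_P = c⁵/(ℏG²) = 5.154 × 10⁹⁶ kg/m³.
7.98 × 10³ × 5.154 × 10⁹⁶ kg/m³ = 4.113 × 10¹⁰⁰ kg/m³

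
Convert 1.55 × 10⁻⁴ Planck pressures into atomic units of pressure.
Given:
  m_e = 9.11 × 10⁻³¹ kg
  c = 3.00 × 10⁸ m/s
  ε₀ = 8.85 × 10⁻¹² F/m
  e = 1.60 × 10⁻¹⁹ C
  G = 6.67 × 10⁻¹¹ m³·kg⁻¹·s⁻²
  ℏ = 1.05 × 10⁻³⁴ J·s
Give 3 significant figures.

2.41 × 10⁹⁶

Planck pressure: p_P = c⁷/(ℏG²) = 4.68 × 10¹¹³ Pa
atomic unit of pressure: P_au = E_h/a₀³ = m_e⁴e¹⁰/((4πε₀)⁵ℏ⁸) = 3.01 × 10¹³ Pa
1.55 × 10⁻⁴ × 4.68 × 10¹¹³ / 3.01 × 10¹³ = 2.41 × 10⁹⁶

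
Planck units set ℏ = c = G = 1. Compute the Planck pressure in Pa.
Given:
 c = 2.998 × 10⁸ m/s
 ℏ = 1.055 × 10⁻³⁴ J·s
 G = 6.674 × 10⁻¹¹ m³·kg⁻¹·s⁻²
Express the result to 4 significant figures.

4.632 × 10¹¹³ Pa

From ℏ = c = G = 1 the pressure scale is p_P = c⁷/(ℏG²).
  = 2.177 × 10⁵⁹ / 4.699 × 10⁻⁵⁵
  = 4.632 × 10¹¹³ Pa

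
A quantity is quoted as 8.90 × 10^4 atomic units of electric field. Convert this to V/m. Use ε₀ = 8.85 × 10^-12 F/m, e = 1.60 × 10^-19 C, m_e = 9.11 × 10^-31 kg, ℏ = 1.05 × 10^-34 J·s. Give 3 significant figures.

4.63 × 10^16 V/m

One atomic unit of electric field: E_au = E_h/(e a₀) = m_e²e⁵/((4πε₀)³ℏ⁴) = 5.20 × 10^11 V/m.
8.90 × 10^4 × 5.20 × 10^11 V/m = 4.63 × 10^16 V/m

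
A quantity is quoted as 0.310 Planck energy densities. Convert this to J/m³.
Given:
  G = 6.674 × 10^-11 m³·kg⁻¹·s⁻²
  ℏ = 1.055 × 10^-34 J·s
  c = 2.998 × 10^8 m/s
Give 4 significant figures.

1.436 × 10^113 J/m³

One Planck energy density: u_P = c⁷/(ℏG²) = 4.632 × 10^113 J/m³.
0.310 × 4.632 × 10^113 J/m³ = 1.436 × 10^113 J/m³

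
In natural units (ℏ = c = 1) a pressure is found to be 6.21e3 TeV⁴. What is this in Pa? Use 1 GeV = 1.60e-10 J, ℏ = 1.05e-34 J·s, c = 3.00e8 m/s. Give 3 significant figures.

Pressure is [E]/[L]³ = [E]⁴/(ℏc)³.
1 GeV⁴ → 1/(ℏc)³ × (1 GeV in J)⁴ = 2.10e37 Pa.
Convert the energy scale: 6.21e3 TeV⁴ = 6.21e15 GeV⁴.
Result: 6.21e15 × 2.10e37 = 1.30e53 Pa.

1.30e53 Pa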